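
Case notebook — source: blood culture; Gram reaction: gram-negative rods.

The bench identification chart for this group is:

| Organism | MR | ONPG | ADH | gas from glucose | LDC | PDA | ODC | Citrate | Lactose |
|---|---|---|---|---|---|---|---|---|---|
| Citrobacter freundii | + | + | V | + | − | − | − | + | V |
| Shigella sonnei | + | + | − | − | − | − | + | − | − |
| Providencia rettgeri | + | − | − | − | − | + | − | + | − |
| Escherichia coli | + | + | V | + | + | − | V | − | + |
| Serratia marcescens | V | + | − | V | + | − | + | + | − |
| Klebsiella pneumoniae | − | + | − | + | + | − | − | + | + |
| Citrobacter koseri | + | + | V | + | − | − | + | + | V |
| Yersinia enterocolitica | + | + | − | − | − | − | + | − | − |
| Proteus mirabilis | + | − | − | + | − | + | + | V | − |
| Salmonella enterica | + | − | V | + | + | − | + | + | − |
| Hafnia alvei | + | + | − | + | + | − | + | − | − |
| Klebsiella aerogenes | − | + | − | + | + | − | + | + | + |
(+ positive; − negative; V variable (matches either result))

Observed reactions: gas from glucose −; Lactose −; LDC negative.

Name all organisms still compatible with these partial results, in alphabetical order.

Providencia rettgeri, Shigella sonnei, Yersinia enterocolitica

LDC −: excludes 6 organisms — 6 left.
gas from glucose −: excludes Citrobacter freundii, Citrobacter koseri, Proteus mirabilis — 3 left.
Lactose −: all 3 remaining candidates are consistent.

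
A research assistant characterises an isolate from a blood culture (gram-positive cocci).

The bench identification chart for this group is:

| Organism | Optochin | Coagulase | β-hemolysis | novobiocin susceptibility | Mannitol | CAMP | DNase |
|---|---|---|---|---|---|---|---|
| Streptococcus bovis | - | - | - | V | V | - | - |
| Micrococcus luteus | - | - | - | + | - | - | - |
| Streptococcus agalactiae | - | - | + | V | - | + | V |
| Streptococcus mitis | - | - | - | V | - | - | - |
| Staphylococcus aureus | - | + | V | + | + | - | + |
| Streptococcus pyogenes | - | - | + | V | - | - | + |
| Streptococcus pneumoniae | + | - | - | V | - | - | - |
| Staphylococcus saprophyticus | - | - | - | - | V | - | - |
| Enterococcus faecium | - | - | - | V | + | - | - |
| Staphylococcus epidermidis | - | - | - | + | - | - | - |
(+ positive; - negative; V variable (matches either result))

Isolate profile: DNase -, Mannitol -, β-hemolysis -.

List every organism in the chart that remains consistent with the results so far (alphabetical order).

Mannitol -: excludes Staphylococcus aureus, Enterococcus faecium — 8 left.
β-hemolysis -: excludes Streptococcus agalactiae, Streptococcus pyogenes — 6 left.
DNase -: all 6 remaining candidates are consistent.

Micrococcus luteus, Staphylococcus epidermidis, Staphylococcus saprophyticus, Streptococcus bovis, Streptococcus mitis, Streptococcus pneumoniae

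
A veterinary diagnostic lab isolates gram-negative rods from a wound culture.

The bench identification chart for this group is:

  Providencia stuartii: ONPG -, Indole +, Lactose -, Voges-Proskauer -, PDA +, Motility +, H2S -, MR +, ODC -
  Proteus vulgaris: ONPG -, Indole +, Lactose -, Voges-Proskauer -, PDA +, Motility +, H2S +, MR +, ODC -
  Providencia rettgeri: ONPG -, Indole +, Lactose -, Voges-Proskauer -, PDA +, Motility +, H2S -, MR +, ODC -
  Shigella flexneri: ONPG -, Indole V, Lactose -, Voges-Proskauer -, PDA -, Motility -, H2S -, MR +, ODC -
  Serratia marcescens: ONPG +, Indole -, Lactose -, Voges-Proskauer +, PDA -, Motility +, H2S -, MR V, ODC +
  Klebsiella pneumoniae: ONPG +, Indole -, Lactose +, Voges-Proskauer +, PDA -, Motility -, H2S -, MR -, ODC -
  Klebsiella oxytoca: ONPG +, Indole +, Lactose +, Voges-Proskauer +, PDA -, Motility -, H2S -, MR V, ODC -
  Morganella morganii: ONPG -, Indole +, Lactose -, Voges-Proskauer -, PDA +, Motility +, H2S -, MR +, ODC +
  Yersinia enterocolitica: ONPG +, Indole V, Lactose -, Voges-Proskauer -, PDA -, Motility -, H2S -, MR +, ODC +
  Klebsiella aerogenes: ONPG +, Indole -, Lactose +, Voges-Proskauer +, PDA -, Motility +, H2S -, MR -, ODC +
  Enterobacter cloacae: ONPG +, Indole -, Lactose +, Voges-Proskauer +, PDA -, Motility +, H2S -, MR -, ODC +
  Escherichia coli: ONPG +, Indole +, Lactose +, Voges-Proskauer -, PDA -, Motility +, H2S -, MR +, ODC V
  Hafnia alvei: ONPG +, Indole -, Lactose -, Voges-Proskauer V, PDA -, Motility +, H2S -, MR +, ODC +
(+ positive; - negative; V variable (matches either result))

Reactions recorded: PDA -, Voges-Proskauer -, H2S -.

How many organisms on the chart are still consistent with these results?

4

PDA -: excludes Providencia stuartii, Proteus vulgaris, Providencia rettgeri, Morganella morganii — 9 left.
H2S -: all 9 remaining candidates are consistent.
Voges-Proskauer -: excludes 5 organisms — 4 left.
Still consistent: Escherichia coli, Hafnia alvei, Shigella flexneri, Yersinia enterocolitica.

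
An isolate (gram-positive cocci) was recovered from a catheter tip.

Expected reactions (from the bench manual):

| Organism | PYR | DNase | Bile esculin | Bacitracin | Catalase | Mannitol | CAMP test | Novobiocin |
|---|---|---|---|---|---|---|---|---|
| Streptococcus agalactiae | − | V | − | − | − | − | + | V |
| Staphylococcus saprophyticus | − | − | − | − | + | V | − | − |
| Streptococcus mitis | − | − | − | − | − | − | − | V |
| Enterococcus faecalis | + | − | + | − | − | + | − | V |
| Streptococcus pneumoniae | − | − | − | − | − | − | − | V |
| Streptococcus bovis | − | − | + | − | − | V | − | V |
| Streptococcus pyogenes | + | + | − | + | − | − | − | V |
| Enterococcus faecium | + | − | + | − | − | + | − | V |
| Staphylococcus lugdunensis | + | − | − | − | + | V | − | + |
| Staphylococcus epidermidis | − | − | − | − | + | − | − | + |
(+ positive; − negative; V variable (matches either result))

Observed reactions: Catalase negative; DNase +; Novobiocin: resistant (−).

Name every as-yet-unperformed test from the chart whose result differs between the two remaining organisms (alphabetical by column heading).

Bacitracin, CAMP test, PYR

Novobiocin −: excludes Staphylococcus lugdunensis, Staphylococcus epidermidis — 8 left.
Catalase −: excludes Staphylococcus saprophyticus — 7 left.
DNase +: excludes 5 organisms — 2 left.
Two candidates remain: Streptococcus agalactiae and Streptococcus pyogenes.
  PYR: Streptococcus agalactiae −, Streptococcus pyogenes + — discriminates.
  Bile esculin: − vs − — same for both, does not separate.
  Bacitracin: Streptococcus agalactiae −, Streptococcus pyogenes + — discriminates.
  Mannitol: − vs − — same for both, does not separate.
  CAMP test: Streptococcus agalactiae +, Streptococcus pyogenes − — discriminates.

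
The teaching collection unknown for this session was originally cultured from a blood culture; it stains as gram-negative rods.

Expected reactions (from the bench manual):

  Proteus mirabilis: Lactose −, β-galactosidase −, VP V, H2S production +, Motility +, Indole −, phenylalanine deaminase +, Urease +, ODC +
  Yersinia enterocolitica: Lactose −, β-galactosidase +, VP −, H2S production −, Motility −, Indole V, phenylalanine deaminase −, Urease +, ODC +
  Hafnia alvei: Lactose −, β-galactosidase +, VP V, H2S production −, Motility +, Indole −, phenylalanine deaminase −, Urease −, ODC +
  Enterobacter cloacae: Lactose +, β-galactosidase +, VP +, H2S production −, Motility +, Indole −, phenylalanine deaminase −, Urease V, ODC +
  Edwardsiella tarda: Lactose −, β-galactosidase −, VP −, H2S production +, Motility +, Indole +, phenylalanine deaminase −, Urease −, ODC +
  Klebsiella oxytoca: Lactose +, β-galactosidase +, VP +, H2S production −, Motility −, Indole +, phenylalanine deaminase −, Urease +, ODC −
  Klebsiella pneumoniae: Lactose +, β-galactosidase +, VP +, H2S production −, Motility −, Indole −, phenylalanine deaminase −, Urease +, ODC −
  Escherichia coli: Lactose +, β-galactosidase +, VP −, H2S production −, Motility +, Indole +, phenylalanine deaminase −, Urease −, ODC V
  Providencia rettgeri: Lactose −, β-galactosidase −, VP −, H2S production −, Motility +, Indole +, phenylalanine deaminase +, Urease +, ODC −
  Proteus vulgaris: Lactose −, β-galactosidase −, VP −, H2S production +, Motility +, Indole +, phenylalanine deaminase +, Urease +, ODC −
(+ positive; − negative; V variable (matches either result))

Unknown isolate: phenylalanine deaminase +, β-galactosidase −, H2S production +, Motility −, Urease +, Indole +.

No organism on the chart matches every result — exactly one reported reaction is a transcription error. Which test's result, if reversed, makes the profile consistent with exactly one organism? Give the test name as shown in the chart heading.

Motility

As reported, no row in the chart matches all 6 reactions.
Reversing β-galactosidase → still no organism matches.
Reversing H2S production → still no organism matches.
Reversing Motility (to +) → unique match: Proteus vulgaris.
Reversing Indole → still no organism matches.
Reversing phenylalanine deaminase → still no organism matches.
Reversing Urease → still no organism matches.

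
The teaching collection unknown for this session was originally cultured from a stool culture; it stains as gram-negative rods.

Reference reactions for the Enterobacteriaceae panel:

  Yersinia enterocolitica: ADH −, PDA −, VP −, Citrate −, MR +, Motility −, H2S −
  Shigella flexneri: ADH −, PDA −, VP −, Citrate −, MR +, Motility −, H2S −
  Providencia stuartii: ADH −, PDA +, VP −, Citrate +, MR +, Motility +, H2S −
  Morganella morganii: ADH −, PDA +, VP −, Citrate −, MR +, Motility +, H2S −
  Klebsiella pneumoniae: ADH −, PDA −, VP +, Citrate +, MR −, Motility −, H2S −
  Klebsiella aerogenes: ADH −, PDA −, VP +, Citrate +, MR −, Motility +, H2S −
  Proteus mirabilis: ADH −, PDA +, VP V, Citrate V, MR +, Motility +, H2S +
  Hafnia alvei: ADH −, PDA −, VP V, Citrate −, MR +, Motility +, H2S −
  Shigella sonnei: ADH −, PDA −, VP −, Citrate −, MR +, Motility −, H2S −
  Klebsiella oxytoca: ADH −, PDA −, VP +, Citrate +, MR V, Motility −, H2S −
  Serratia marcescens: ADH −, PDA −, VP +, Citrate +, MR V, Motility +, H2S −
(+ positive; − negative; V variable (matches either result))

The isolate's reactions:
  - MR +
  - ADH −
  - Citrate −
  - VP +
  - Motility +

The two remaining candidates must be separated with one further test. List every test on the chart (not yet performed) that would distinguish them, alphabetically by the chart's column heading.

H2S, PDA

ADH −: all 11 remaining candidates are consistent.
VP +: excludes 5 organisms — 6 left.
Motility +: excludes Klebsiella pneumoniae, Klebsiella oxytoca — 4 left.
MR +: excludes Klebsiella aerogenes — 3 left.
Citrate −: excludes Serratia marcescens — 2 left.
Two candidates remain: Hafnia alvei and Proteus mirabilis.
  PDA: Hafnia alvei −, Proteus mirabilis + — discriminates.
  H2S: Hafnia alvei −, Proteus mirabilis + — discriminates.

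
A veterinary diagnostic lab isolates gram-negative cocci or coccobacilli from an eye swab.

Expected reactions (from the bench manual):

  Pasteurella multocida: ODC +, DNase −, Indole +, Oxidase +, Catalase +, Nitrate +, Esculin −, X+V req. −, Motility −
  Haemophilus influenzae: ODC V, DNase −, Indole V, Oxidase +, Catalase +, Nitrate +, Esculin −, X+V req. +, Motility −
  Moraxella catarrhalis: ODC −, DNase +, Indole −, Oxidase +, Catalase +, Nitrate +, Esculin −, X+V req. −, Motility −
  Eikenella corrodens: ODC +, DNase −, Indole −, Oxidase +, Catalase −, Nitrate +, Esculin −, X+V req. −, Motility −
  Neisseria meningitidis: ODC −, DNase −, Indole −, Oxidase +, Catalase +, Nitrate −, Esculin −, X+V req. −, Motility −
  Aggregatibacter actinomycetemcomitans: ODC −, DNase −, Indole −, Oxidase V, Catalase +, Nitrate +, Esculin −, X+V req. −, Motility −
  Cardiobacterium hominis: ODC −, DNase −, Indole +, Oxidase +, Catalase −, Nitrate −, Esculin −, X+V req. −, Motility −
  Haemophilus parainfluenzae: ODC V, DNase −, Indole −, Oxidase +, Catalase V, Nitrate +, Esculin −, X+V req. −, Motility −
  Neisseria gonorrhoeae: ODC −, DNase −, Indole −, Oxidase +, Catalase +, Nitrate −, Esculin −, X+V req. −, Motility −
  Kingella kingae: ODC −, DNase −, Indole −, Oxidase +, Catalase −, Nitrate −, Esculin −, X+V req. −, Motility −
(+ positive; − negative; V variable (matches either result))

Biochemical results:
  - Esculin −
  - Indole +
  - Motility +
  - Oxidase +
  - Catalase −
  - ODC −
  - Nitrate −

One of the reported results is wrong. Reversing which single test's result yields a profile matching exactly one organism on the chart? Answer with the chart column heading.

Motility

As reported, no row in the chart matches all 7 reactions.
Reversing Nitrate → still no organism matches.
Reversing Indole → still no organism matches.
Reversing Catalase → still no organism matches.
Reversing ODC → still no organism matches.
Reversing Motility (to −) → unique match: Cardiobacterium hominis.
Reversing Oxidase → still no organism matches.
Reversing Esculin → still no organism matches.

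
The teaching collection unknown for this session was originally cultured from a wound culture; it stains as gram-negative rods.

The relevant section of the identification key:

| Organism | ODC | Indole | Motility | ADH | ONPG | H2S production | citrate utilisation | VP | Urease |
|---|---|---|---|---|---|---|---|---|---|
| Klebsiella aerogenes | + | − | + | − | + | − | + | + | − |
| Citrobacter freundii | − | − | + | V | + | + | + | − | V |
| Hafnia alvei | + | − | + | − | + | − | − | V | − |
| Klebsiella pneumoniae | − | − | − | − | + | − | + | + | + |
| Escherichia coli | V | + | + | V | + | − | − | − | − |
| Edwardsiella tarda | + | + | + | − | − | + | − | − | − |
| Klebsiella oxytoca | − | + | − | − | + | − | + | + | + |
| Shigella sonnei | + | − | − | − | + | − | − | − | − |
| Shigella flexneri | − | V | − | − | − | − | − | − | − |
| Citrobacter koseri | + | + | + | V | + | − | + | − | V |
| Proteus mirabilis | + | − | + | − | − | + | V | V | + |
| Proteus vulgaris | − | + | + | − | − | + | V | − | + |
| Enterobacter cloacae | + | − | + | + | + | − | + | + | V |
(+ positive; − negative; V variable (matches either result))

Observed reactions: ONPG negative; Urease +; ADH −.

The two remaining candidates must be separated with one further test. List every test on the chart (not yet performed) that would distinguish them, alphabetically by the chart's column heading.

Urease +: excludes 6 organisms — 7 left.
ONPG −: excludes 5 organisms — 2 left.
ADH −: all 2 remaining candidates are consistent.
Two candidates remain: Proteus mirabilis and Proteus vulgaris.
  ODC: Proteus mirabilis +, Proteus vulgaris − — discriminates.
  Indole: Proteus mirabilis −, Proteus vulgaris + — discriminates.
  Motility: + vs + — same for both, does not separate.
  H2S production: + vs + — same for both, does not separate.
  citrate utilisation: V vs V — variable for at least one, does not separate.
  VP: V vs − — variable for at least one, does not separate.

Indole, ODC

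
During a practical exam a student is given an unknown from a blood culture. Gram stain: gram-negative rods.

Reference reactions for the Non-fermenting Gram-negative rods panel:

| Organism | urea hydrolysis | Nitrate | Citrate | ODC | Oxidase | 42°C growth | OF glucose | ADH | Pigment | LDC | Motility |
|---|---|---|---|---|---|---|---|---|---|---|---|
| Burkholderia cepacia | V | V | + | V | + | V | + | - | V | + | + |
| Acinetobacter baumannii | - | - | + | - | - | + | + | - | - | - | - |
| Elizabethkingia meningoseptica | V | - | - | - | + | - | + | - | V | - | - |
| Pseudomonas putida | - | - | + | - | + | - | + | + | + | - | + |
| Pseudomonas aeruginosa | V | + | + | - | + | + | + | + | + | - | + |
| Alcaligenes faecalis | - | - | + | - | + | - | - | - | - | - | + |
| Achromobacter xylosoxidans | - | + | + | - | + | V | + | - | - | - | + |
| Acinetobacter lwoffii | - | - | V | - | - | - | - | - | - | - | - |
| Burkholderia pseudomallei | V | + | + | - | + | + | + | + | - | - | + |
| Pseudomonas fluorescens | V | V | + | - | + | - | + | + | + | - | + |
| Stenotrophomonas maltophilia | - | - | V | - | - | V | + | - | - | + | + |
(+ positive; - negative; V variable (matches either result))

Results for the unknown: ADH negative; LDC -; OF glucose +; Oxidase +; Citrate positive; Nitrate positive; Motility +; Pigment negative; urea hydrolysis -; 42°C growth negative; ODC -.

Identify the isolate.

Achromobacter xylosoxidans

ODC -: all 11 remaining candidates are consistent.
Oxidase +: excludes Acinetobacter baumannii, Acinetobacter lwoffii, Stenotrophomonas maltophilia — 8 left.
Citrate +: excludes Elizabethkingia meningoseptica — 7 left.
ADH -: excludes Pseudomonas putida, Pseudomonas aeruginosa, Burkholderia pseudomallei, Pseudomonas fluorescens — 3 left.
Nitrate +: excludes Alcaligenes faecalis — 2 left.
urea hydrolysis -: all 2 remaining candidates are consistent.
Motility +: all 2 remaining candidates are consistent.
42°C growth -: all 2 remaining candidates are consistent.
LDC -: excludes Burkholderia cepacia — 1 left.
Pigment -: the one remaining candidate is consistent.
OF glucose +: the one remaining candidate is consistent.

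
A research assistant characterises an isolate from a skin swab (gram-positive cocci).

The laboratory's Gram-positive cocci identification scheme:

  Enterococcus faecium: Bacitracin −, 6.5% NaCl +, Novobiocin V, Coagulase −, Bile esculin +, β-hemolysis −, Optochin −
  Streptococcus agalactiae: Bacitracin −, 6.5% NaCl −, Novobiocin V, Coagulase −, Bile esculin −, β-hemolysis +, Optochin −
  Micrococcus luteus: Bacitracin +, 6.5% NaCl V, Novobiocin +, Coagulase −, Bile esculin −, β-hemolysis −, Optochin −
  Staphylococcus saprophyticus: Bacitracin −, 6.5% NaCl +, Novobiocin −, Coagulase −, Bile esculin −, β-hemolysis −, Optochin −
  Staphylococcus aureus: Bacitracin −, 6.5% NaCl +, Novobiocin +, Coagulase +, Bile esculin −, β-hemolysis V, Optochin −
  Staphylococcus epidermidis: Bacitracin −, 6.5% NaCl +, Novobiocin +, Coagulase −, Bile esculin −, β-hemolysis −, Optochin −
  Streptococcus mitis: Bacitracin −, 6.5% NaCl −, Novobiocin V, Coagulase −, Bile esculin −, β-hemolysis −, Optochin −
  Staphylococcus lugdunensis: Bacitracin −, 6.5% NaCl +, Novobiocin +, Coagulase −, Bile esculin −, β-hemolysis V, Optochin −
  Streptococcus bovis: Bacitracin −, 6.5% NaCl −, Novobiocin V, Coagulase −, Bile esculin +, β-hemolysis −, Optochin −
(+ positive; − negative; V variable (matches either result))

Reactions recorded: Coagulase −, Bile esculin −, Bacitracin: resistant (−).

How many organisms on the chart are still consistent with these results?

5

Coagulase −: excludes Staphylococcus aureus — 8 left.
Bacitracin −: excludes Micrococcus luteus — 7 left.
Bile esculin −: excludes Enterococcus faecium, Streptococcus bovis — 5 left.
Still consistent: Staphylococcus epidermidis, Staphylococcus lugdunensis, Staphylococcus saprophyticus, Streptococcus agalactiae, Streptococcus mitis.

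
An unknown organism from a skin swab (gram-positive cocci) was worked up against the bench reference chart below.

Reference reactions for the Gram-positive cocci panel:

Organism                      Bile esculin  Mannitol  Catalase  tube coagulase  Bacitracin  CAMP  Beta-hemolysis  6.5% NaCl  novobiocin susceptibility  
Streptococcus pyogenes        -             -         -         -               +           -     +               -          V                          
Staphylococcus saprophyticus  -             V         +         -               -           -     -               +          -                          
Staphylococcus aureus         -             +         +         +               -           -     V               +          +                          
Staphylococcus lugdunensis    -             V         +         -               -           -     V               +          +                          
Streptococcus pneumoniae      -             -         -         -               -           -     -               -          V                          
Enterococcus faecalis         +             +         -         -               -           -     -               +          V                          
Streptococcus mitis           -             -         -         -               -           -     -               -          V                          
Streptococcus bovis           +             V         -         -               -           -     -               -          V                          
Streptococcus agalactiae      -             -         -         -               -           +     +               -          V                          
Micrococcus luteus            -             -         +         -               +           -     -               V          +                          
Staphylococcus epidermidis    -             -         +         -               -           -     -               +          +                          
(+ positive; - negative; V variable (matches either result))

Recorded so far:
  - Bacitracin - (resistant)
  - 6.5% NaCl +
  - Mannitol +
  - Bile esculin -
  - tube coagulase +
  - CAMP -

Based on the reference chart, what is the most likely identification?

CAMP -: excludes Streptococcus agalactiae — 10 left.
Bacitracin -: excludes Streptococcus pyogenes, Micrococcus luteus — 8 left.
Bile esculin -: excludes Enterococcus faecalis, Streptococcus bovis — 6 left.
Mannitol +: excludes Streptococcus pneumoniae, Streptococcus mitis, Staphylococcus epidermidis — 3 left.
tube coagulase +: excludes Staphylococcus saprophyticus, Staphylococcus lugdunensis — 1 left.
6.5% NaCl +: the one remaining candidate is consistent.

Staphylococcus aureus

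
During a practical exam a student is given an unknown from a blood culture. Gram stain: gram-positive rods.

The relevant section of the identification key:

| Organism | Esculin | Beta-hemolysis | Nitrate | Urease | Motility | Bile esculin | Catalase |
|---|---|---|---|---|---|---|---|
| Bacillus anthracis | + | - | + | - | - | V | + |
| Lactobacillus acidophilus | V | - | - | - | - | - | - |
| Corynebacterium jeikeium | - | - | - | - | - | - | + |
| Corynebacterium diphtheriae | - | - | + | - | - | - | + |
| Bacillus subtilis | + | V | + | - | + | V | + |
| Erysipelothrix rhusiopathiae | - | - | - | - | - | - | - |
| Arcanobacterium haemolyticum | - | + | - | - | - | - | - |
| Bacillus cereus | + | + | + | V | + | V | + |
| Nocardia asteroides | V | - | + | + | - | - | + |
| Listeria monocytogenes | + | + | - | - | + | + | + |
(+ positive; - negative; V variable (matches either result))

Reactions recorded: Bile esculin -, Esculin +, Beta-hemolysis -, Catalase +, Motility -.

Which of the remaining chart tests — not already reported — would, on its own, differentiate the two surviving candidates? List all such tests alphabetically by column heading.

Urease

Esculin +: excludes Corynebacterium jeikeium, Corynebacterium diphtheriae, Erysipelothrix rhusiopathiae, Arcanobacterium haemolyticum — 6 left.
Bile esculin -: excludes Listeria monocytogenes — 5 left.
Catalase +: excludes Lactobacillus acidophilus — 4 left.
Beta-hemolysis -: excludes Bacillus cereus — 3 left.
Motility -: excludes Bacillus subtilis — 2 left.
Two candidates remain: Bacillus anthracis and Nocardia asteroides.
  Nitrate: + vs + — same for both, does not separate.
  Urease: Bacillus anthracis -, Nocardia asteroides + — discriminates.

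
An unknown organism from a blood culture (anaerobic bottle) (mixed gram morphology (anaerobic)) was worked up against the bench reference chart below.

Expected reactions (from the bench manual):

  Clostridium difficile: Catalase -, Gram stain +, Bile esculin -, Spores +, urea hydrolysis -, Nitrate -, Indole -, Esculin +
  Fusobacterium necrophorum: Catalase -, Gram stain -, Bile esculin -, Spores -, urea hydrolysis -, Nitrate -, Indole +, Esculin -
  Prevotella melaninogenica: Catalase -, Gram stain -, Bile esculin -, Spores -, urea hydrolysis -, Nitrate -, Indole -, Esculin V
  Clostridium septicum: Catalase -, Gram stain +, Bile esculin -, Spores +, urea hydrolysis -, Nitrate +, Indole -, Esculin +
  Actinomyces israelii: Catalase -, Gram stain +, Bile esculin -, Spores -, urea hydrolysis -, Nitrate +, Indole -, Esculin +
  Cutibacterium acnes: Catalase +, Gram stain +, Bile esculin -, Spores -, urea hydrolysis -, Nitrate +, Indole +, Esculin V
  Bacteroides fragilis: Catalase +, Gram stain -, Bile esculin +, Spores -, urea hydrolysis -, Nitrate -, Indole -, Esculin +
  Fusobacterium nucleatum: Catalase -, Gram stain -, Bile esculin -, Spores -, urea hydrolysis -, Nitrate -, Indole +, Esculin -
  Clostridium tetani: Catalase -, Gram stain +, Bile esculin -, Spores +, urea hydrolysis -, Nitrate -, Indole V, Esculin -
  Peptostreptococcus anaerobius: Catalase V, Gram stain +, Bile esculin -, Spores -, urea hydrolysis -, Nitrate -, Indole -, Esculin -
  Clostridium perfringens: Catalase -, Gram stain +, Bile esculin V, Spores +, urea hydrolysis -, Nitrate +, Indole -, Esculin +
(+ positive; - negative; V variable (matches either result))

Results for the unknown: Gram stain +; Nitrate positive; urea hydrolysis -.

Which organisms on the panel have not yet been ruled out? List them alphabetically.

Actinomyces israelii, Clostridium perfringens, Clostridium septicum, Cutibacterium acnes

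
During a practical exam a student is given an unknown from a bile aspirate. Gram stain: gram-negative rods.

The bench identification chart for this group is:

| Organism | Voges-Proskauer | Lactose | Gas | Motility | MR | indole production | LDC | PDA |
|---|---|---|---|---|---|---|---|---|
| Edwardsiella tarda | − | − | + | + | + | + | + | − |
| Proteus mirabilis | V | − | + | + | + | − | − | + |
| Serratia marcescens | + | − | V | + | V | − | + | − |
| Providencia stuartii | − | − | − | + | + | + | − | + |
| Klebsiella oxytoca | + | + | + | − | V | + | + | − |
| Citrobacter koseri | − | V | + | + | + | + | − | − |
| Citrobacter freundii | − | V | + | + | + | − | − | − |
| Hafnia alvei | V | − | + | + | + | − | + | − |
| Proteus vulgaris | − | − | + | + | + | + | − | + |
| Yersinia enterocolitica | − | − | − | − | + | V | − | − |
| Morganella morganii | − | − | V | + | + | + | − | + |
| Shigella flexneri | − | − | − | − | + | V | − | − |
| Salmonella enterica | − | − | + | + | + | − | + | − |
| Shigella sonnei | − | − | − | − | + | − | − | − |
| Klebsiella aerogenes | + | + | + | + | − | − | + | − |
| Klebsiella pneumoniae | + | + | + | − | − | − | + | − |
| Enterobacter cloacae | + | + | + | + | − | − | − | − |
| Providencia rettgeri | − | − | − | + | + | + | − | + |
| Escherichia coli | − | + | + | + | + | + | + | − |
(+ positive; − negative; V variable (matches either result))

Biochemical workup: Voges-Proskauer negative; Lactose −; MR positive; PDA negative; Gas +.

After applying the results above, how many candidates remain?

Lactose −: excludes 5 organisms — 14 left.
Gas +: excludes 5 organisms — 9 left.
PDA −: excludes Proteus mirabilis, Proteus vulgaris, Morganella morganii — 6 left.
MR +: all 6 remaining candidates are consistent.
Voges-Proskauer −: excludes Serratia marcescens — 5 left.
Still consistent: Citrobacter freundii, Citrobacter koseri, Edwardsiella tarda, Hafnia alvei, Salmonella enterica.

5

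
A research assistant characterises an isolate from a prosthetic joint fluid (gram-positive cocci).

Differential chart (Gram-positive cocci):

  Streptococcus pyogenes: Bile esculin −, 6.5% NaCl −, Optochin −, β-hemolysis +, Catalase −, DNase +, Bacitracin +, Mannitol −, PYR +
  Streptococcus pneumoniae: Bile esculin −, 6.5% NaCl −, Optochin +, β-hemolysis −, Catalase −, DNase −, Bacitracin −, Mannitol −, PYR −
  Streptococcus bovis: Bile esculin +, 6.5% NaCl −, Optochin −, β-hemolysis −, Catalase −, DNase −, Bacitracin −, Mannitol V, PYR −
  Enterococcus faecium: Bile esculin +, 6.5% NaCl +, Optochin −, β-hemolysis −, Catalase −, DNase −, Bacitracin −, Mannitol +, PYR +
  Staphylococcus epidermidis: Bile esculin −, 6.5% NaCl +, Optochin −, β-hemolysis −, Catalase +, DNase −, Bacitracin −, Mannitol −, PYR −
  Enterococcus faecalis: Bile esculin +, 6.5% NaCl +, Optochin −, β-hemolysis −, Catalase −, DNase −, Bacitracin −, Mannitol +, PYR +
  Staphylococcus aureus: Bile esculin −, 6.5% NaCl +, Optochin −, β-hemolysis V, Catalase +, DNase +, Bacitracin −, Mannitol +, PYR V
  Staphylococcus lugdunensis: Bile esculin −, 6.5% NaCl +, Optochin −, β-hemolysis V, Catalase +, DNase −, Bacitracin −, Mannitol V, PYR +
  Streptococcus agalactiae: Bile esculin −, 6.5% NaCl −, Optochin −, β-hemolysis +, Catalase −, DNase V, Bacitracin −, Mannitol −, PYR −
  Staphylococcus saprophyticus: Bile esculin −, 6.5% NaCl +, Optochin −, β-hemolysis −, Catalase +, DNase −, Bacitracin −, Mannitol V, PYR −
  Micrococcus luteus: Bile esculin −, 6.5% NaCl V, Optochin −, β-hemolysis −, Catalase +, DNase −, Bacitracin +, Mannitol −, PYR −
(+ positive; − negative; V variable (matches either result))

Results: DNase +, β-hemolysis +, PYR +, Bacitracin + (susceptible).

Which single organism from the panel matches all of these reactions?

Bacitracin +: excludes 9 organisms — 2 left.
β-hemolysis +: excludes Micrococcus luteus — 1 left.
PYR +: the one remaining candidate is consistent.
DNase +: the one remaining candidate is consistent.

Streptococcus pyogenes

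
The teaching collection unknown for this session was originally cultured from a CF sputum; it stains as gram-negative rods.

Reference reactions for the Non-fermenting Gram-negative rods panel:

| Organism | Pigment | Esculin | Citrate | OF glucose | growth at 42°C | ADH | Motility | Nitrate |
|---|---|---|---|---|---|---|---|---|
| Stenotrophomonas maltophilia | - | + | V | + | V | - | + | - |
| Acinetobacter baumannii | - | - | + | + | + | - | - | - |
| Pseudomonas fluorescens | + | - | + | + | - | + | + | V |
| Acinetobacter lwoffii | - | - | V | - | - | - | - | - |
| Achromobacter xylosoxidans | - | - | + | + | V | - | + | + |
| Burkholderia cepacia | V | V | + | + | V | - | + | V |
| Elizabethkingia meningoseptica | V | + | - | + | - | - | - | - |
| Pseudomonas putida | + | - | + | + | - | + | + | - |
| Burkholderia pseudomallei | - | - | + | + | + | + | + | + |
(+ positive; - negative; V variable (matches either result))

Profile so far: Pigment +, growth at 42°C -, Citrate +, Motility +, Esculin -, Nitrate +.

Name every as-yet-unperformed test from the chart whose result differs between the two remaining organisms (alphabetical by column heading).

ADH

Pigment +: excludes 5 organisms — 4 left.
Citrate +: excludes Elizabethkingia meningoseptica — 3 left.
Motility +: all 3 remaining candidates are consistent.
Esculin -: all 3 remaining candidates are consistent.
growth at 42°C -: all 3 remaining candidates are consistent.
Nitrate +: excludes Pseudomonas putida — 2 left.
Two candidates remain: Burkholderia cepacia and Pseudomonas fluorescens.
  OF glucose: + vs + — same for both, does not separate.
  ADH: Burkholderia cepacia -, Pseudomonas fluorescens + — discriminates.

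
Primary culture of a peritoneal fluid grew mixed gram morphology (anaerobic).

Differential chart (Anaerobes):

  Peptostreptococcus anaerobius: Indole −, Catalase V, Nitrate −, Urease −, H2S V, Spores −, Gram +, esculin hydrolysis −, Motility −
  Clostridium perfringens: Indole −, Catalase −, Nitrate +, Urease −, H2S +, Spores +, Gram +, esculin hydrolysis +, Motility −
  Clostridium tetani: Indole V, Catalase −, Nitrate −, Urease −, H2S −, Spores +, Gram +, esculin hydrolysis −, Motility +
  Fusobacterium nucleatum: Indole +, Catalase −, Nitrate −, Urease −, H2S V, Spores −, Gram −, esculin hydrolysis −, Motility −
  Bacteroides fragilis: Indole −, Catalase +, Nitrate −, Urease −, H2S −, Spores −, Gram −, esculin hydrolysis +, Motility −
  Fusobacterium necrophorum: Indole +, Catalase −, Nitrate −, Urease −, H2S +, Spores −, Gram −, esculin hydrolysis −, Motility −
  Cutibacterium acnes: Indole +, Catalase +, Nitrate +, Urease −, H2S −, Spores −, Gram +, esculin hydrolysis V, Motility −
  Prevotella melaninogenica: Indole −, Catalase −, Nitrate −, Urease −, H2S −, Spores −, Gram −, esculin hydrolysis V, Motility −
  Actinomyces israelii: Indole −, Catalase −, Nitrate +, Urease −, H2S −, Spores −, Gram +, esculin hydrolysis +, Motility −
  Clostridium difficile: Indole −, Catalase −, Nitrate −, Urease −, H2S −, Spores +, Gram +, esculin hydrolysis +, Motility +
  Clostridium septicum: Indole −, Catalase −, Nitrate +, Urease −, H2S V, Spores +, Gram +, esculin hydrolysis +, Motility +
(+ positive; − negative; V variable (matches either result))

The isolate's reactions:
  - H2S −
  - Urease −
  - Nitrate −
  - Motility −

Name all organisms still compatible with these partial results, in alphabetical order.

Bacteroides fragilis, Fusobacterium nucleatum, Peptostreptococcus anaerobius, Prevotella melaninogenica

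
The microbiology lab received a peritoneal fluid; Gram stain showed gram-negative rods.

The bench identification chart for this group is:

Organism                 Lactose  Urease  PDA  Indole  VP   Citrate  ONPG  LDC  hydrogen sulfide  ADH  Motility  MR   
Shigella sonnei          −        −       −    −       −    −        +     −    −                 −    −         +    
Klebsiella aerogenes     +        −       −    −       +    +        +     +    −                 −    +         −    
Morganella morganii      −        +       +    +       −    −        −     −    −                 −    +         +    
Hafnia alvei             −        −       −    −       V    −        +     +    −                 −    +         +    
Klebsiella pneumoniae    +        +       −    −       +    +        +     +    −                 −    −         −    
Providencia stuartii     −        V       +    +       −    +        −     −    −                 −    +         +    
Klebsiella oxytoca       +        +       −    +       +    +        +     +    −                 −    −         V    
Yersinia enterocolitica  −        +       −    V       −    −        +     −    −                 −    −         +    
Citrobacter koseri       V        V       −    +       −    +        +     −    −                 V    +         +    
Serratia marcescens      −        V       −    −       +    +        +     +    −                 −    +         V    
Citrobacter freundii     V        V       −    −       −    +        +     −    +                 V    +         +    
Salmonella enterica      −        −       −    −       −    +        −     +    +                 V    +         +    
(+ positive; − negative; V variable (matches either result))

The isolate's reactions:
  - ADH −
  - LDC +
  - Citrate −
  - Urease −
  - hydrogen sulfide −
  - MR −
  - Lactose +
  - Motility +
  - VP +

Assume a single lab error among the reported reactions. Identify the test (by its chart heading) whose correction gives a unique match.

Citrate

As reported, no row in the chart matches all 9 reactions.
Reversing Motility → still no organism matches.
Reversing Urease → still no organism matches.
Reversing Lactose → still no organism matches.
Reversing LDC → still no organism matches.
Reversing hydrogen sulfide → still no organism matches.
Reversing VP → still no organism matches.
Reversing Citrate (to +) → unique match: Klebsiella aerogenes.
Reversing ADH → still no organism matches.
Reversing MR → still no organism matches.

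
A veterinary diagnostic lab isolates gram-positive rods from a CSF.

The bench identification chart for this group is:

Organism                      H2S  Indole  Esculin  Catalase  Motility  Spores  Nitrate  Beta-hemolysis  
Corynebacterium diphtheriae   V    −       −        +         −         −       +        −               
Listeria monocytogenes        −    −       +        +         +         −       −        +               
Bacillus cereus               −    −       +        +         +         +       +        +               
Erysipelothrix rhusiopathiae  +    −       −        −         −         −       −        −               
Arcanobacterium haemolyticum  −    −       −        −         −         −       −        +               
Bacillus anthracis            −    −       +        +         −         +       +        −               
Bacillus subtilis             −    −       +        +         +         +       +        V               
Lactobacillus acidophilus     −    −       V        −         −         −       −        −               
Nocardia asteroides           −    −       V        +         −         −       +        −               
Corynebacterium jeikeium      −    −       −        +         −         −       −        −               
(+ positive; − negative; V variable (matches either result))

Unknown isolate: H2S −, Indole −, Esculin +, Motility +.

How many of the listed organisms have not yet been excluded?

Esculin +: excludes Corynebacterium diphtheriae, Erysipelothrix rhusiopathiae, Arcanobacterium haemolyticum, Corynebacterium jeikeium — 6 left.
H2S −: all 6 remaining candidates are consistent.
Indole −: all 6 remaining candidates are consistent.
Motility +: excludes Bacillus anthracis, Lactobacillus acidophilus, Nocardia asteroides — 3 left.
Still consistent: Bacillus cereus, Bacillus subtilis, Listeria monocytogenes.

3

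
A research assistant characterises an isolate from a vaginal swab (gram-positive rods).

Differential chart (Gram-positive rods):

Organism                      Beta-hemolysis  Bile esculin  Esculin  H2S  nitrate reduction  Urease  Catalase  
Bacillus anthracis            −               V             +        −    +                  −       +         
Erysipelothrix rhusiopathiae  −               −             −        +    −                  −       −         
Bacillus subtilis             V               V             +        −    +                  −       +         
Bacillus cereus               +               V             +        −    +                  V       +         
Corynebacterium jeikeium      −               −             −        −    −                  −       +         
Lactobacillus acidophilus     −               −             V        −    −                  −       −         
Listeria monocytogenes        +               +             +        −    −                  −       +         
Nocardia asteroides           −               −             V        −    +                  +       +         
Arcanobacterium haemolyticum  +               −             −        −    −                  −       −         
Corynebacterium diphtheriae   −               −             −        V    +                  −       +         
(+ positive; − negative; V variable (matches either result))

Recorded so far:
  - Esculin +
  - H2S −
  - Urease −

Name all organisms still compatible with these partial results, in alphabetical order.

Bacillus anthracis, Bacillus cereus, Bacillus subtilis, Lactobacillus acidophilus, Listeria monocytogenes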